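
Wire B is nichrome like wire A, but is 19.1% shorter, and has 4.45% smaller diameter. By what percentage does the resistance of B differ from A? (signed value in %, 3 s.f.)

R ∝ L/d², so R_B/R_A = (1 − 19.1/100) × (1 − 4.45/100)⁻²
= 0.809 × 1.095 = 0.8861
(R_B − R_A)/R_A = 0.8861 − 1 = -11.4%

-11.4%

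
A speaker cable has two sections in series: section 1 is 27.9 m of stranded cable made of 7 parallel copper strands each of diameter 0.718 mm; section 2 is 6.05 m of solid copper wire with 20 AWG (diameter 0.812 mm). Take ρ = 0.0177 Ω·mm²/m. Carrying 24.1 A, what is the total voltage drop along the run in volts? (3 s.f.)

ρ = 0.0177 Ω·mm²/m = 1.77×10^-8 Ω·m
Section 1: A_strand = π(3.5900e-04)² = 4.049e-07 m²; R₁ = ρL/(N·A_s) = (1.77×10^-8)(27.9)/(7×4.049e-07) = 0.1742 Ω
Section 2: A = π(0.812/2 mm)² = π(4.0600e-04 m)² = 5.178e-07 m²
R₂ = (1.77×10^-8)(6.05)/(5.178e-07) = 0.2068 Ω
R = R₁ + R₂ = 0.381 Ω
V = IR = 24.1 × 0.381 = 9.18 V

9.18 V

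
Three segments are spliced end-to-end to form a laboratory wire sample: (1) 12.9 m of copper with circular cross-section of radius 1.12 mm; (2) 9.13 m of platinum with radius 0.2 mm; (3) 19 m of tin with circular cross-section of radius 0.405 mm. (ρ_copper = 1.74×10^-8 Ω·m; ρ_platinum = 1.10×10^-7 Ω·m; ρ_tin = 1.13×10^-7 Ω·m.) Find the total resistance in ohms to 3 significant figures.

Seg 1: A = πr² = π(1.1200e-03 m)² = 3.941e-06 m²
R_1 = (1.74×10^-8)(12.9)/(3.941e-06) = 0.05696 Ω
Seg 2: A = πr² = π(2.0000e-04 m)² = 1.257e-07 m²
R_2 = (1.10×10^-7)(9.13)/(1.257e-07) = 7.992 Ω
Seg 3: A = πr² = π(4.0500e-04 m)² = 5.153e-07 m²
R_3 = (1.13×10^-7)(19)/(5.153e-07) = 4.167 Ω
R_total = R_1 + R_2 + R_3 = 12.2 Ω

12.2 Ω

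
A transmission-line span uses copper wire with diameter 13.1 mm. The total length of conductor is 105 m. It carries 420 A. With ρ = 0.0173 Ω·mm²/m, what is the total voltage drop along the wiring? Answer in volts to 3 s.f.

ρ = 0.0173 Ω·mm²/m = 1.73×10^-8 Ω·m
A = π(d/2)² = π(6.5500e-03 m)² = 1.348e-04 m²
R = ρL/A = (1.73×10^-8)(105)/(1.348e-04) = 0.01348 Ω
V = IR = 420 × 0.01348 = 5.66 V

5.66 V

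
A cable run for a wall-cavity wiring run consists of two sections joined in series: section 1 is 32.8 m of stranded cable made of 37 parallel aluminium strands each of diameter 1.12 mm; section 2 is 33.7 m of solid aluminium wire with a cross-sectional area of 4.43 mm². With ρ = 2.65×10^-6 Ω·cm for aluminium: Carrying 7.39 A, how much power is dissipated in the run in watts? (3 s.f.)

ρ = 2.65×10^-6 Ω·cm = 2.65×10^-8 Ω·m
Section 1: A_strand = π(5.6000e-04)² = 9.852e-07 m²; R₁ = ρL/(N·A_s) = (2.65×10^-8)(32.8)/(37×9.852e-07) = 0.02384 Ω
Section 2: A = 4.43 mm² = 4.430e-06 m²
R₂ = (2.65×10^-8)(33.7)/(4.430e-06) = 0.2016 Ω
R = R₁ + R₂ = 0.2254 Ω
P = I²R = (7.39)² × 0.2254 = 12.3 W

12.3 W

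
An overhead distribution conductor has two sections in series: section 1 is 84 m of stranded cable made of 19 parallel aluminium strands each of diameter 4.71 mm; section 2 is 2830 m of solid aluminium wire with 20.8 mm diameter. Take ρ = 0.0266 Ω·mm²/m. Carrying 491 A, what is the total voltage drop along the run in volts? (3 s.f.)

112 V

ρ = 0.0266 Ω·mm²/m = 2.66×10^-8 Ω·m
Section 1: A_strand = π(2.3550e-03)² = 1.742e-05 m²; R₁ = ρL/(N·A_s) = (2.66×10^-8)(84)/(19×1.742e-05) = 0.00675 Ω
Section 2: A = π(d/2)² = π(1.0400e-02 m)² = 3.398e-04 m²
R₂ = (2.66×10^-8)(2830)/(3.398e-04) = 0.2215 Ω
R = R₁ + R₂ = 0.2283 Ω
V = IR = 491 × 0.2283 = 112 V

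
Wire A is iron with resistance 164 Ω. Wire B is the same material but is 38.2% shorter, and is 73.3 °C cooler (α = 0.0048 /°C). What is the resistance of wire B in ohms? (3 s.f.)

R ∝ ρL/d² with ρ ∝ (1+αΔT), so R_B/R_A = (1 − 38.2/100) × (1 − 0.0048×73.3)
= 0.618 × 0.6482 = 0.4006
R_B = 0.4006 × 164 = 65.7 Ω

65.7 Ω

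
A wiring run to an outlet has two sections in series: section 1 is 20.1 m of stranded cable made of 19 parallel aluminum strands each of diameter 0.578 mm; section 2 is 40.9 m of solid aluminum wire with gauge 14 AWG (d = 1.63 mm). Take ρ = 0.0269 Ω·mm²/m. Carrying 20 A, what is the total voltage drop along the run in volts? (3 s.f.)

ρ = 0.0269 Ω·mm²/m = 2.69×10^-8 Ω·m
Section 1: A_strand = π(2.8900e-04)² = 2.624e-07 m²; R₁ = ρL/(N·A_s) = (2.69×10^-8)(20.1)/(19×2.624e-07) = 0.1085 Ω
Section 2: A = π(1.63/2 mm)² = π(8.1500e-04 m)² = 2.087e-06 m²
R₂ = (2.69×10^-8)(40.9)/(2.087e-06) = 0.5272 Ω
R = R₁ + R₂ = 0.6357 Ω
V = IR = 20 × 0.6357 = 12.7 V

12.7 V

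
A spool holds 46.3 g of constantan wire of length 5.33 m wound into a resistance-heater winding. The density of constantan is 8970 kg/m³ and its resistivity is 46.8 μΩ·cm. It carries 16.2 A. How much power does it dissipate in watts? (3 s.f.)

676 W

ρ = 46.8 μΩ·cm = 4.68×10^-7 Ω·m
A = m/(density·L) = 0.0463/(8970×5.33) = 9.6841e-07 m²
R = ρL/A = (4.68×10^-7)(5.33)/(9.6841e-07) = 2.576 Ω
P = I²R = (16.2)² × 2.576 = 676 W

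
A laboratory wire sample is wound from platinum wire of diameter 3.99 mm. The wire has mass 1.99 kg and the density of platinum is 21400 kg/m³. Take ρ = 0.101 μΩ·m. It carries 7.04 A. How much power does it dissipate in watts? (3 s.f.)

2.98 W

ρ = 0.101 μΩ·m = 1.01×10^-7 Ω·m
A = π(d/2)² = π(1.9950e-03 m)² = 1.2504e-05 m²
L = m/(density·A) = 1.99/(21400×1.2504e-05) = 7.437 m
R = ρL/A = (1.01×10^-7)(7.437)/(1.2504e-05) = 0.06007 Ω
P = I²R = (7.04)² × 0.06007 = 2.98 W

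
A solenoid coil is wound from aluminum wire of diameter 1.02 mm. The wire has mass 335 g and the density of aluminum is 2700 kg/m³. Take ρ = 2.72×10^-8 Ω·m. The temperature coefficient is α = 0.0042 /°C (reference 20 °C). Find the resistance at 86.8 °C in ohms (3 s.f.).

A = π(d/2)² = π(5.1000e-04 m)² = 8.1713e-07 m²
L = m/(density·A) = 0.335/(2700×8.1713e-07) = 151.8 m
R = ρL/A = (2.72×10^-8)(151.8)/(8.1713e-07) = 5.054 Ω
R(86.8 °C) = 5.054 × (1 + 0.0042×66.8) = 6.47 Ω

6.47 Ω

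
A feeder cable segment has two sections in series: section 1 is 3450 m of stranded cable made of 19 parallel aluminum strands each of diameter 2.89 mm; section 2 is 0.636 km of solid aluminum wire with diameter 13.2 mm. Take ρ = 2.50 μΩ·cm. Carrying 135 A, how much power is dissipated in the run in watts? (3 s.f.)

14700 W

ρ = 2.50 μΩ·cm = 2.50×10^-8 Ω·m
Section 1: A_strand = π(1.4450e-03)² = 6.560e-06 m²; R₁ = ρL/(N·A_s) = (2.50×10^-8)(3450)/(19×6.560e-06) = 0.692 Ω
Section 2: A = π(d/2)² = π(6.6000e-03 m)² = 1.368e-04 m²
R₂ = (2.50×10^-8)(636)/(1.368e-04) = 0.1162 Ω
R = R₁ + R₂ = 0.8082 Ω
P = I²R = (135)² × 0.8082 = 14700 W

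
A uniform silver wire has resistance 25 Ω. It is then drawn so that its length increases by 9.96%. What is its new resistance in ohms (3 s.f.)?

k = 1 + 9.96/100 = 1.1; volume constant ⇒ A' = A/k, so R' = k²R.
R' = 1.209 × 25 = 30.2 Ω

30.2 Ω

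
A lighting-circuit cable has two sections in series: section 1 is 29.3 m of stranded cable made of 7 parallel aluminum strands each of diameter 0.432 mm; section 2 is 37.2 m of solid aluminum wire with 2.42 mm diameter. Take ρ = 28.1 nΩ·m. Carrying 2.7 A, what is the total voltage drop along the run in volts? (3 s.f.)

ρ = 28.1 nΩ·m = 2.81×10^-8 Ω·m
Section 1: A_strand = π(2.1600e-04)² = 1.466e-07 m²; R₁ = ρL/(N·A_s) = (2.81×10^-8)(29.3)/(7×1.466e-07) = 0.8025 Ω
Section 2: A = π(d/2)² = π(1.2100e-03 m)² = 4.600e-06 m²
R₂ = (2.81×10^-8)(37.2)/(4.600e-06) = 0.2273 Ω
R = R₁ + R₂ = 1.03 Ω
V = IR = 2.7 × 1.03 = 2.78 V

2.78 V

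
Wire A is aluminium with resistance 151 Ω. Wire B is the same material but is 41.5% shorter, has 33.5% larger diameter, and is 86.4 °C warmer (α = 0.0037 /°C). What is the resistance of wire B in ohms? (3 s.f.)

R ∝ ρL/d² with ρ ∝ (1+αΔT), so R_B/R_A = (1 − 41.5/100) × (1 + 33.5/100)⁻² × (1 + 0.0037×86.4)
= 0.585 × 0.5611 × 1.32 = 0.4332
R_B = 0.4332 × 151 = 65.4 Ω

65.4 Ω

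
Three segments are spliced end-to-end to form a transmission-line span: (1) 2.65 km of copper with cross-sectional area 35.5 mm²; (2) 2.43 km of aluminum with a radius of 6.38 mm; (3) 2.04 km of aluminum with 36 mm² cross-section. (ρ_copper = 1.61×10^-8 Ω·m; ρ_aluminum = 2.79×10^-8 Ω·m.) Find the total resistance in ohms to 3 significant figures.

3.31 Ω

Seg 1: A = 35.5 mm² = 3.550e-05 m²
R_1 = (1.61×10^-8)(2650)/(3.550e-05) = 1.202 Ω
Seg 2: A = πr² = π(6.3800e-03 m)² = 1.279e-04 m²
R_2 = (2.79×10^-8)(2430)/(1.279e-04) = 0.5302 Ω
Seg 3: A = 36 mm² = 3.600e-05 m²
R_3 = (2.79×10^-8)(2040)/(3.600e-05) = 1.581 Ω
R_total = R_1 + R_2 + R_3 = 3.31 Ω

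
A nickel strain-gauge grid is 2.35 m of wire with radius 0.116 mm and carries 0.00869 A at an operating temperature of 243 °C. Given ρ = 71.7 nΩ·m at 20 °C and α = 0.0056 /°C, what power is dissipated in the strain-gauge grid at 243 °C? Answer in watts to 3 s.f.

ρ = 71.7 nΩ·m = 7.17×10^-8 Ω·m
A = πr² = π(1.1600e-04 m)² = 4.227e-08 m²
R₍20₎ = ρL/A = (7.17×10^-8)(2.35)/(4.227e-08) = 3.986 Ω
R₍243₎ = R₍20₎(1 + αΔT) = 3.986 × (1 + 0.0056×223) = 8.963 Ω
P = I²R = (0.00869)² × 8.963 = 6.77×10^-4 W

6.77×10^-4 W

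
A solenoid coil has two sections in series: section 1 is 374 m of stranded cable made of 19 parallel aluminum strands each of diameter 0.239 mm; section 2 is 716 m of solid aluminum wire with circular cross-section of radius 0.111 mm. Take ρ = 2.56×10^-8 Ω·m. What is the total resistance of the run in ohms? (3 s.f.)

485 Ω

Section 1: A_strand = π(1.1950e-04)² = 4.486e-08 m²; R₁ = ρL/(N·A_s) = (2.56×10^-8)(374)/(19×4.486e-08) = 11.23 Ω
Section 2: A = πr² = π(1.1100e-04 m)² = 3.871e-08 m²
R₂ = (2.56×10^-8)(716)/(3.871e-08) = 473.5 Ω
R = R₁ + R₂ = 485 Ω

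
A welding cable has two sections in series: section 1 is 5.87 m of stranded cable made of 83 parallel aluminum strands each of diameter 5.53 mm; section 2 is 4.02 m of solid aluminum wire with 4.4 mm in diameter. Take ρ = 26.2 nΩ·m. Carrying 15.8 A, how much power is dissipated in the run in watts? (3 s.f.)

ρ = 26.2 nΩ·m = 2.62×10^-8 Ω·m
Section 1: A_strand = π(2.7650e-03)² = 2.402e-05 m²; R₁ = ρL/(N·A_s) = (2.62×10^-8)(5.87)/(83×2.402e-05) = 7.715×10^-5 Ω
Section 2: A = π(d/2)² = π(2.2000e-03 m)² = 1.521e-05 m²
R₂ = (2.62×10^-8)(4.02)/(1.521e-05) = 0.006927 Ω
R = R₁ + R₂ = 0.007004 Ω
P = I²R = (15.8)² × 0.007004 = 1.75 W

1.75 W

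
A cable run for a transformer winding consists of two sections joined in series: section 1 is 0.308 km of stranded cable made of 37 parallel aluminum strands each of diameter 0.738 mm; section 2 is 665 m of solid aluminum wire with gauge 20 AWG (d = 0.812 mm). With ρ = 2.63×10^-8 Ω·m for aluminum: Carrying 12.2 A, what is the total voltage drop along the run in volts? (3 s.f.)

418 V

Section 1: A_strand = π(3.6900e-04)² = 4.278e-07 m²; R₁ = ρL/(N·A_s) = (2.63×10^-8)(308)/(37×4.278e-07) = 0.5118 Ω
Section 2: A = π(0.812/2 mm)² = π(4.0600e-04 m)² = 5.178e-07 m²
R₂ = (2.63×10^-8)(665)/(5.178e-07) = 33.77 Ω
R = R₁ + R₂ = 34.29 Ω
V = IR = 12.2 × 34.29 = 418 V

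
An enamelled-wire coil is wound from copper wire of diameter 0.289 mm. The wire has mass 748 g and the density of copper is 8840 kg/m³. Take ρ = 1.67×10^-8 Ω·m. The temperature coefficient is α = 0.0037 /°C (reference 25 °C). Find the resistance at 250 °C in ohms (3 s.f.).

602 Ω

A = π(d/2)² = π(1.4450e-04 m)² = 6.5597e-08 m²
L = m/(density·A) = 0.748/(8840×6.5597e-08) = 1290 m
R = ρL/A = (1.67×10^-8)(1290)/(6.5597e-08) = 328.4 Ω
R(250 °C) = 328.4 × (1 + 0.0037×225) = 602 Ω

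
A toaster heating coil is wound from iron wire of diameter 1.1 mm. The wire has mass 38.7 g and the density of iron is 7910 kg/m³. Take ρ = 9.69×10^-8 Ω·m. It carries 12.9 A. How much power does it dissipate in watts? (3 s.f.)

87.4 W

A = π(d/2)² = π(5.5000e-04 m)² = 9.5033e-07 m²
L = m/(density·A) = 0.0387/(7910×9.5033e-07) = 5.148 m
R = ρL/A = (9.69×10^-8)(5.148)/(9.5033e-07) = 0.5249 Ω
P = I²R = (12.9)² × 0.5249 = 87.4 W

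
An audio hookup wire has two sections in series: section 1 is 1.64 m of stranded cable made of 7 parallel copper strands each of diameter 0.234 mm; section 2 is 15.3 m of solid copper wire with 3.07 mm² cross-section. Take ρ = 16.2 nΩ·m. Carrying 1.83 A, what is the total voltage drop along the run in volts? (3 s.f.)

ρ = 16.2 nΩ·m = 1.62×10^-8 Ω·m
Section 1: A_strand = π(1.1700e-04)² = 4.301e-08 m²; R₁ = ρL/(N·A_s) = (1.62×10^-8)(1.64)/(7×4.301e-08) = 0.08825 Ω
Section 2: A = 3.07 mm² = 3.070e-06 m²
R₂ = (1.62×10^-8)(15.3)/(3.070e-06) = 0.08074 Ω
R = R₁ + R₂ = 0.169 Ω
V = IR = 1.83 × 0.169 = 0.309 V

0.309 V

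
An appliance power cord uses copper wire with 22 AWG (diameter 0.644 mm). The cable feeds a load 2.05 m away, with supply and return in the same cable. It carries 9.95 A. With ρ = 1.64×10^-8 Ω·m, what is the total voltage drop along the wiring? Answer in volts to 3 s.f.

A = π(0.644/2 mm)² = π(3.2200e-04 m)² = 3.257e-07 m²
Total conductor length (both ways) L = 2 × 2.05 = 4.1 m
R = ρL/A = (1.64×10^-8)(4.1)/(3.257e-07) = 0.2064 Ω
V = IR = 9.95 × 0.2064 = 2.05 V

2.05 V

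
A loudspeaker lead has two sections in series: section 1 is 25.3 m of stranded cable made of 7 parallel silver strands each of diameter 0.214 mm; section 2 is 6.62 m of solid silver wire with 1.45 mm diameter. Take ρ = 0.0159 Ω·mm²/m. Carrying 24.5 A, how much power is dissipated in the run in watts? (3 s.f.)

ρ = 0.0159 Ω·mm²/m = 1.59×10^-8 Ω·m
Section 1: A_strand = π(1.0700e-04)² = 3.597e-08 m²; R₁ = ρL/(N·A_s) = (1.59×10^-8)(25.3)/(7×3.597e-08) = 1.598 Ω
Section 2: A = π(d/2)² = π(7.2500e-04 m)² = 1.651e-06 m²
R₂ = (1.59×10^-8)(6.62)/(1.651e-06) = 0.06374 Ω
R = R₁ + R₂ = 1.661 Ω
P = I²R = (24.5)² × 1.661 = 997 W

997 W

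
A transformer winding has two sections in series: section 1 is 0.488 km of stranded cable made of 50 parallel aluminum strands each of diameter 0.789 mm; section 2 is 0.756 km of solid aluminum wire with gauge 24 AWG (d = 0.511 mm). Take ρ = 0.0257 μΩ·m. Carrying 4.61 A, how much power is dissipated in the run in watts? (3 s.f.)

ρ = 0.0257 μΩ·m = 2.57×10^-8 Ω·m
Section 1: A_strand = π(3.9450e-04)² = 4.889e-07 m²; R₁ = ρL/(N·A_s) = (2.57×10^-8)(488)/(50×4.889e-07) = 0.513 Ω
Section 2: A = π(0.511/2 mm)² = π(2.5550e-04 m)² = 2.051e-07 m²
R₂ = (2.57×10^-8)(756)/(2.051e-07) = 94.74 Ω
R = R₁ + R₂ = 95.25 Ω
P = I²R = (4.61)² × 95.25 = 2020 W

2020 W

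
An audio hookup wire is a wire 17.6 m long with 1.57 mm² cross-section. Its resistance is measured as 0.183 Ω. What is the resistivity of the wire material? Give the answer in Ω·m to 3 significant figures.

1.63×10^-8 Ω·m

A = 1.57 mm² = 1.570e-06 m²
ρ = RA/L = (0.183)(1.570e-06)/(17.6) = 1.63×10^-8 Ω·m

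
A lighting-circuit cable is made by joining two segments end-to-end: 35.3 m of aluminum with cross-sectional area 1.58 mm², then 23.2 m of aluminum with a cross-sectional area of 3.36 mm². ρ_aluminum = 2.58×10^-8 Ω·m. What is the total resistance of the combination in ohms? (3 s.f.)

0.755 Ω

Segment 1: A = 1.58 mm² = 1.580e-06 m²
R₁ = ρL/A = (2.58×10^-8)(35.3)/(1.580e-06) = 0.5764 Ω
Segment 2: A = 3.36 mm² = 3.360e-06 m²
R₂ = (2.58×10^-8)(23.2)/(3.360e-06) = 0.1781 Ω
R = R₁ + R₂ = 0.755 Ω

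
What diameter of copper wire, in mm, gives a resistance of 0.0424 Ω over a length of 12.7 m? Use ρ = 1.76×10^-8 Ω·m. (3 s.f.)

2.59 mm

A = ρL/R = (1.76×10^-8)(12.7)/(0.0424) = 5.272e-06 m²
d = 2√(A/π) = 2.591e-03 m = 2.59 mm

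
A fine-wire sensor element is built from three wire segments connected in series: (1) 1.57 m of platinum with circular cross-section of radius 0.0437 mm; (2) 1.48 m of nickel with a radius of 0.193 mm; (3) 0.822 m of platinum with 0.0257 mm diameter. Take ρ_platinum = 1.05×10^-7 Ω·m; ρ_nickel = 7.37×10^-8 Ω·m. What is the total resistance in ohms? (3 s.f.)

195 Ω

Seg 1: A = πr² = π(4.3700e-05 m)² = 5.999e-09 m²
R_1 = (1.05×10^-7)(1.57)/(5.999e-09) = 27.48 Ω
Seg 2: A = πr² = π(1.9300e-04 m)² = 1.170e-07 m²
R_2 = (7.37×10^-8)(1.48)/(1.170e-07) = 0.9321 Ω
Seg 3: A = π(d/2)² = π(1.2850e-05 m)² = 5.187e-10 m²
R_3 = (1.05×10^-7)(0.822)/(5.187e-10) = 166.4 Ω
R_total = R_1 + R_2 + R_3 = 195 Ω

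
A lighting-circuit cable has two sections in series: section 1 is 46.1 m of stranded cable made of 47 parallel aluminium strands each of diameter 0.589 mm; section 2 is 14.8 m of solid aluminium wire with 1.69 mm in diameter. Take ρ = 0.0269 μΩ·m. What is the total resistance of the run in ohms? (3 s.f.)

ρ = 0.0269 μΩ·m = 2.69×10^-8 Ω·m
Section 1: A_strand = π(2.9450e-04)² = 2.725e-07 m²; R₁ = ρL/(N·A_s) = (2.69×10^-8)(46.1)/(47×2.725e-07) = 0.09684 Ω
Section 2: A = π(d/2)² = π(8.4500e-04 m)² = 2.243e-06 m²
R₂ = (2.69×10^-8)(14.8)/(2.243e-06) = 0.1775 Ω
R = R₁ + R₂ = 0.274 Ω

0.274 Ω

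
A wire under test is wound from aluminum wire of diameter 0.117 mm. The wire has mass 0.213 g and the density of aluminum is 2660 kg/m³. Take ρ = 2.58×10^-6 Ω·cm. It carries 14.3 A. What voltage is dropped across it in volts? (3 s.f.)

256 V

ρ = 2.58×10^-6 Ω·cm = 2.58×10^-8 Ω·m
A = π(d/2)² = π(5.8500e-05 m)² = 1.0751e-08 m²
L = m/(density·A) = 2.130×10^-4/(2660×1.0751e-08) = 7.448 m
R = ρL/A = (2.58×10^-8)(7.448)/(1.0751e-08) = 17.87 Ω
V = IR = 14.3 × 17.87 = 256 V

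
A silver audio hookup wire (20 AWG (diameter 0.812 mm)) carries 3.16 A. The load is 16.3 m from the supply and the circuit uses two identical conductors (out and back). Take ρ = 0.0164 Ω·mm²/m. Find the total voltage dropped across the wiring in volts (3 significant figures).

ρ = 0.0164 Ω·mm²/m = 1.64×10^-8 Ω·m
A = π(0.812/2 mm)² = π(4.0600e-04 m)² = 5.178e-07 m²
Total conductor length (both ways) L = 2 × 16.3 = 32.6 m
R = ρL/A = (1.64×10^-8)(32.6)/(5.178e-07) = 1.032 Ω
V = IR = 3.16 × 1.032 = 3.26 V

3.26 V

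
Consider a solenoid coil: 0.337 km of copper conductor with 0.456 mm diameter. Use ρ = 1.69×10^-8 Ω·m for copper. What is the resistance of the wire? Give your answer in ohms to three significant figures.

A = π(d/2)² = π(2.2800e-04 m)² = 1.633e-07 m²
R = ρL/A = (1.69×10^-8)(337 m)/(1.633e-07 m²) = 34.9 Ω

34.9 Ω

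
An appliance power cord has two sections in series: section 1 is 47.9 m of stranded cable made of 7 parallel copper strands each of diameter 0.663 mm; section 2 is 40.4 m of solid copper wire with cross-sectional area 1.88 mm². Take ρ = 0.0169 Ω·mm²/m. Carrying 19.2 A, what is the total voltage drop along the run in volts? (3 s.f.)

13.4 V

ρ = 0.0169 Ω·mm²/m = 1.69×10^-8 Ω·m
Section 1: A_strand = π(3.3150e-04)² = 3.452e-07 m²; R₁ = ρL/(N·A_s) = (1.69×10^-8)(47.9)/(7×3.452e-07) = 0.335 Ω
Section 2: A = 1.88 mm² = 1.880e-06 m²
R₂ = (1.69×10^-8)(40.4)/(1.880e-06) = 0.3632 Ω
R = R₁ + R₂ = 0.6981 Ω
V = IR = 19.2 × 0.6981 = 13.4 V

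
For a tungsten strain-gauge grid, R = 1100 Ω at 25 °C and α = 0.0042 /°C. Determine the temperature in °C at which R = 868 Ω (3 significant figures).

R = R₀(1 + α(T − T₀)) ⇒ T = T₀ + (R/R₀ − 1)/α
T = 25 + (868/1100 − 1)/0.0042 = 25 + (-0.2109)/0.0042 = -25.2 °C

-25.2 °C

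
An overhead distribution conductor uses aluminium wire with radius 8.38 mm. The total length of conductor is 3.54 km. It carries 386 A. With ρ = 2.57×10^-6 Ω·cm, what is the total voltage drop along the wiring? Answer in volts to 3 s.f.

ρ = 2.57×10^-6 Ω·cm = 2.57×10^-8 Ω·m
A = πr² = π(8.3800e-03 m)² = 2.206e-04 m²
R = ρL/A = (2.57×10^-8)(3540)/(2.206e-04) = 0.4124 Ω
V = IR = 386 × 0.4124 = 159 V

159 V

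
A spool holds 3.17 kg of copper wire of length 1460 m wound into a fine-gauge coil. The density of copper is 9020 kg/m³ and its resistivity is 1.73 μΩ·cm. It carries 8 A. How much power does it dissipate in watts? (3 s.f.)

ρ = 1.73 μΩ·cm = 1.73×10^-8 Ω·m
A = m/(density·L) = 3.17/(9020×1460) = 2.4071e-07 m²
R = ρL/A = (1.73×10^-8)(1460)/(2.4071e-07) = 104.9 Ω
P = I²R = (8)² × 104.9 = 6720 W

6720 W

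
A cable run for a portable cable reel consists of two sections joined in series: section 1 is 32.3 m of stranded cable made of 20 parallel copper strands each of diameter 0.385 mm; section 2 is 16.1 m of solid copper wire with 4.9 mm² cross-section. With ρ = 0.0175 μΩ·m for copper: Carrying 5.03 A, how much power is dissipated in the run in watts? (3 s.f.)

ρ = 0.0175 μΩ·m = 1.75×10^-8 Ω·m
Section 1: A_strand = π(1.9250e-04)² = 1.164e-07 m²; R₁ = ρL/(N·A_s) = (1.75×10^-8)(32.3)/(20×1.164e-07) = 0.2428 Ω
Section 2: A = 4.9 mm² = 4.900e-06 m²
R₂ = (1.75×10^-8)(16.1)/(4.900e-06) = 0.0575 Ω
R = R₁ + R₂ = 0.3003 Ω
P = I²R = (5.03)² × 0.3003 = 7.60 W

7.60 W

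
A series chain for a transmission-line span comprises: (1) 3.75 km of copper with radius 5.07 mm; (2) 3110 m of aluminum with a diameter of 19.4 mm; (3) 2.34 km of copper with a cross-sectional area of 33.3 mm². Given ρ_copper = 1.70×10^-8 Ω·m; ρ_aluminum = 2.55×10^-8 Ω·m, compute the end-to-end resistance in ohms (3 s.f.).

Seg 1: A = πr² = π(5.0700e-03 m)² = 8.075e-05 m²
R_1 = (1.70×10^-8)(3750)/(8.075e-05) = 0.7894 Ω
Seg 2: A = π(d/2)² = π(9.7000e-03 m)² = 2.956e-04 m²
R_2 = (2.55×10^-8)(3110)/(2.956e-04) = 0.2683 Ω
Seg 3: A = 33.3 mm² = 3.330e-05 m²
R_3 = (1.70×10^-8)(2340)/(3.330e-05) = 1.195 Ω
R_total = R_1 + R_2 + R_3 = 2.25 Ω

2.25 Ω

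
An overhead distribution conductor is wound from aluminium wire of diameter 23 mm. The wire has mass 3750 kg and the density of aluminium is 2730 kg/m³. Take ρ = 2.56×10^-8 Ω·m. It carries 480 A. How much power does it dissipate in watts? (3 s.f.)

46900 W

A = π(d/2)² = π(1.1500e-02 m)² = 4.1548e-04 m²
L = m/(density·A) = 3750/(2730×4.1548e-04) = 3306 m
R = ρL/A = (2.56×10^-8)(3306)/(4.1548e-04) = 0.2037 Ω
P = I²R = (480)² × 0.2037 = 46900 W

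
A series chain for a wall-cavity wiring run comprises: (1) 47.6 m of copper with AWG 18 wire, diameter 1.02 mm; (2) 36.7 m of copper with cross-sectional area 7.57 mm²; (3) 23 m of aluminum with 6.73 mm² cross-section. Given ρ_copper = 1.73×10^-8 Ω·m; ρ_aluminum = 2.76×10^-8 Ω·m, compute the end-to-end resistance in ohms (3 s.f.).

1.19 Ω

Seg 1: A = π(1.02/2 mm)² = π(5.1000e-04 m)² = 8.171e-07 m²
R_1 = (1.73×10^-8)(47.6)/(8.171e-07) = 1.008 Ω
Seg 2: A = 7.57 mm² = 7.570e-06 m²
R_2 = (1.73×10^-8)(36.7)/(7.570e-06) = 0.08387 Ω
Seg 3: A = 6.73 mm² = 6.730e-06 m²
R_3 = (2.76×10^-8)(23)/(6.730e-06) = 0.09432 Ω
R_total = R_1 + R_2 + R_3 = 1.19 Ω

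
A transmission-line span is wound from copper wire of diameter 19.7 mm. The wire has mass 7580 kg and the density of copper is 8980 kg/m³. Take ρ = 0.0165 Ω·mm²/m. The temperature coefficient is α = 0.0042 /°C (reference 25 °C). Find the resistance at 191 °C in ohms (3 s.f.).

0.254 Ω

ρ = 0.0165 Ω·mm²/m = 1.65×10^-8 Ω·m
A = π(d/2)² = π(9.8500e-03 m)² = 3.0481e-04 m²
L = m/(density·A) = 7580/(8980×3.0481e-04) = 2769 m
R = ρL/A = (1.65×10^-8)(2769)/(3.0481e-04) = 0.1499 Ω
R(191 °C) = 0.1499 × (1 + 0.0042×166) = 0.254 Ω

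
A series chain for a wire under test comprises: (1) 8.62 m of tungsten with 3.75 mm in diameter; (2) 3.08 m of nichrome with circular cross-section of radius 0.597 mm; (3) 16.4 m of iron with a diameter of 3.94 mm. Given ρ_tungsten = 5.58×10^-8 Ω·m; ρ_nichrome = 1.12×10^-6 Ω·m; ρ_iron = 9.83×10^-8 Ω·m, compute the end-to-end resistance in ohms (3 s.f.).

3.26 Ω

Seg 1: A = π(d/2)² = π(1.8750e-03 m)² = 1.104e-05 m²
R_1 = (5.58×10^-8)(8.62)/(1.104e-05) = 0.04355 Ω
Seg 2: A = πr² = π(5.9700e-04 m)² = 1.120e-06 m²
R_2 = (1.12×10^-6)(3.08)/(1.120e-06) = 3.081 Ω
Seg 3: A = π(d/2)² = π(1.9700e-03 m)² = 1.219e-05 m²
R_3 = (9.83×10^-8)(16.4)/(1.219e-05) = 0.1322 Ω
R_total = R_1 + R_2 + R_3 = 3.26 Ω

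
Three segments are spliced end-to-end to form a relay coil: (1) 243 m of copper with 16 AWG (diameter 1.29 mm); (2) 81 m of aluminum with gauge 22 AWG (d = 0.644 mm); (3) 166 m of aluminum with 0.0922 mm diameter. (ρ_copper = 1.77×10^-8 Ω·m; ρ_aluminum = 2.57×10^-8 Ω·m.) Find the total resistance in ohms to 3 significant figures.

649 Ω

Seg 1: A = π(1.29/2 mm)² = π(6.4500e-04 m)² = 1.307e-06 m²
R_1 = (1.77×10^-8)(243)/(1.307e-06) = 3.291 Ω
Seg 2: A = π(0.644/2 mm)² = π(3.2200e-04 m)² = 3.257e-07 m²
R_2 = (2.57×10^-8)(81)/(3.257e-07) = 6.391 Ω
Seg 3: A = π(d/2)² = π(4.6100e-05 m)² = 6.677e-09 m²
R_3 = (2.57×10^-8)(166)/(6.677e-09) = 639 Ω
R_total = R_1 + R_2 + R_3 = 649 Ω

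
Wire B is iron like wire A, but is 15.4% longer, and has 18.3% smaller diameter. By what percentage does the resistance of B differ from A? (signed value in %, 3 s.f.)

R ∝ L/d², so R_B/R_A = (1 + 15.4/100) × (1 − 18.3/100)⁻²
= 1.154 × 1.498 = 1.729
(R_B − R_A)/R_A = 1.729 − 1 = 72.9%

72.9%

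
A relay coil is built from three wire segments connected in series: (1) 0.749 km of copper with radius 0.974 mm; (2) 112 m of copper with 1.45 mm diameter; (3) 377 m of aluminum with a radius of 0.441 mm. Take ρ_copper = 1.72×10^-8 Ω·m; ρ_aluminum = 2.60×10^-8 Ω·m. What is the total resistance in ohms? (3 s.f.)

21.5 Ω

Seg 1: A = πr² = π(9.7400e-04 m)² = 2.980e-06 m²
R_1 = (1.72×10^-8)(749)/(2.980e-06) = 4.323 Ω
Seg 2: A = π(d/2)² = π(7.2500e-04 m)² = 1.651e-06 m²
R_2 = (1.72×10^-8)(112)/(1.651e-06) = 1.167 Ω
Seg 3: A = πr² = π(4.4100e-04 m)² = 6.110e-07 m²
R_3 = (2.60×10^-8)(377)/(6.110e-07) = 16.04 Ω
R_total = R_1 + R_2 + R_3 = 21.5 Ω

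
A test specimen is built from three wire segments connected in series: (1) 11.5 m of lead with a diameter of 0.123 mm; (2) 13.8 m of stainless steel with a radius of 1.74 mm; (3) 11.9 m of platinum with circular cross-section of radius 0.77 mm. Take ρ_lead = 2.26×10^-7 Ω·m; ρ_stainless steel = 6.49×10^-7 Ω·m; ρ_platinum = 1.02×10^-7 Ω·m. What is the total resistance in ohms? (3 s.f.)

Seg 1: A = π(d/2)² = π(6.1500e-05 m)² = 1.188e-08 m²
R_1 = (2.26×10^-7)(11.5)/(1.188e-08) = 218.7 Ω
Seg 2: A = πr² = π(1.7400e-03 m)² = 9.511e-06 m²
R_2 = (6.49×10^-7)(13.8)/(9.511e-06) = 0.9416 Ω
Seg 3: A = πr² = π(7.7000e-04 m)² = 1.863e-06 m²
R_3 = (1.02×10^-7)(11.9)/(1.863e-06) = 0.6517 Ω
R_total = R_1 + R_2 + R_3 = 220 Ω

220 Ω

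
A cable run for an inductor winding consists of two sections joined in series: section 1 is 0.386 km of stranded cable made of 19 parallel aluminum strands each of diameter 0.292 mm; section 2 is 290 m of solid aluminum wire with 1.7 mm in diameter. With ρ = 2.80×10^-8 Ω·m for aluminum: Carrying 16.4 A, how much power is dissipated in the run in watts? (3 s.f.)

3250 W

Section 1: A_strand = π(1.4600e-04)² = 6.697e-08 m²; R₁ = ρL/(N·A_s) = (2.80×10^-8)(386)/(19×6.697e-08) = 8.494 Ω
Section 2: A = π(d/2)² = π(8.5000e-04 m)² = 2.270e-06 m²
R₂ = (2.80×10^-8)(290)/(2.270e-06) = 3.577 Ω
R = R₁ + R₂ = 12.07 Ω
P = I²R = (16.4)² × 12.07 = 3250 W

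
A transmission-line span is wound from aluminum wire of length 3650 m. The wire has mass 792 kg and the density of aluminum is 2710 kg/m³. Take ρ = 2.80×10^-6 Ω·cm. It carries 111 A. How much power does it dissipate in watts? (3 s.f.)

ρ = 2.80×10^-6 Ω·cm = 2.80×10^-8 Ω·m
A = m/(density·L) = 792/(2710×3650) = 8.0069e-05 m²
R = ρL/A = (2.80×10^-8)(3650)/(8.0069e-05) = 1.276 Ω
P = I²R = (111)² × 1.276 = 15700 W

15700 W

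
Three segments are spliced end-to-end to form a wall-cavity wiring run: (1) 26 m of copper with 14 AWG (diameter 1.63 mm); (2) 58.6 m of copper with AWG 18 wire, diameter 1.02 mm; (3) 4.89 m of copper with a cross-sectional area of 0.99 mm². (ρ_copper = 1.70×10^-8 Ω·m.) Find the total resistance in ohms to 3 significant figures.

Seg 1: A = π(1.63/2 mm)² = π(8.1500e-04 m)² = 2.087e-06 m²
R_1 = (1.70×10^-8)(26)/(2.087e-06) = 0.2118 Ω
Seg 2: A = π(1.02/2 mm)² = π(5.1000e-04 m)² = 8.171e-07 m²
R_2 = (1.70×10^-8)(58.6)/(8.171e-07) = 1.219 Ω
Seg 3: A = 0.99 mm² = 9.900e-07 m²
R_3 = (1.70×10^-8)(4.89)/(9.900e-07) = 0.08397 Ω
R_total = R_1 + R_2 + R_3 = 1.51 Ω

1.51 Ω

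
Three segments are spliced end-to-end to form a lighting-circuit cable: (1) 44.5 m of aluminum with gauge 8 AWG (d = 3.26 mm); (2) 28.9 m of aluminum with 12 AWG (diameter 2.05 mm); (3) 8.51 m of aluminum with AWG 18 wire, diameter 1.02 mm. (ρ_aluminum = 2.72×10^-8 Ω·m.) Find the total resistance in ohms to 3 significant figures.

Seg 1: A = π(3.26/2 mm)² = π(1.6300e-03 m)² = 8.347e-06 m²
R_1 = (2.72×10^-8)(44.5)/(8.347e-06) = 0.145 Ω
Seg 2: A = π(2.05/2 mm)² = π(1.0250e-03 m)² = 3.301e-06 m²
R_2 = (2.72×10^-8)(28.9)/(3.301e-06) = 0.2382 Ω
Seg 3: A = π(1.02/2 mm)² = π(5.1000e-04 m)² = 8.171e-07 m²
R_3 = (2.72×10^-8)(8.51)/(8.171e-07) = 0.2833 Ω
R_total = R_1 + R_2 + R_3 = 0.666 Ω

0.666 Ω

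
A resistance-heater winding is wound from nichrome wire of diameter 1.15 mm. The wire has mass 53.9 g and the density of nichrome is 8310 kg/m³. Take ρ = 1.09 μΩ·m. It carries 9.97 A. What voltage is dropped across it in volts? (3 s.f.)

65.3 V

ρ = 1.09 μΩ·m = 1.09×10^-6 Ω·m
A = π(d/2)² = π(5.7500e-04 m)² = 1.0387e-06 m²
L = m/(density·A) = 0.0539/(8310×1.0387e-06) = 6.245 m
R = ρL/A = (1.09×10^-6)(6.245)/(1.0387e-06) = 6.553 Ω
V = IR = 9.97 × 6.553 = 65.3 V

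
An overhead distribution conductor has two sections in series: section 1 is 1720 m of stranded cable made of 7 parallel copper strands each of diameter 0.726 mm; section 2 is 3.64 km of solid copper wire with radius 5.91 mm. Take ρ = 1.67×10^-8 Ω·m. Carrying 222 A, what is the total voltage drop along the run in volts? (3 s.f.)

2320 V

Section 1: A_strand = π(3.6300e-04)² = 4.140e-07 m²; R₁ = ρL/(N·A_s) = (1.67×10^-8)(1720)/(7×4.140e-07) = 9.913 Ω
Section 2: A = πr² = π(5.9100e-03 m)² = 1.097e-04 m²
R₂ = (1.67×10^-8)(3640)/(1.097e-04) = 0.554 Ω
R = R₁ + R₂ = 10.47 Ω
V = IR = 222 × 10.47 = 2320 V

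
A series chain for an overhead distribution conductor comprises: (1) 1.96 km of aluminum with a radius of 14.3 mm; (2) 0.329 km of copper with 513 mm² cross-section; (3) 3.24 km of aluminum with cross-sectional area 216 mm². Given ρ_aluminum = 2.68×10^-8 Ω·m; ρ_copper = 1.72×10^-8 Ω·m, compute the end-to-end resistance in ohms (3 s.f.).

0.495 Ω

Seg 1: A = πr² = π(1.4300e-02 m)² = 6.424e-04 m²
R_1 = (2.68×10^-8)(1960)/(6.424e-04) = 0.08177 Ω
Seg 2: A = 513 mm² = 5.130e-04 m²
R_2 = (1.72×10^-8)(329)/(5.130e-04) = 0.01103 Ω
Seg 3: A = 216 mm² = 2.160e-04 m²
R_3 = (2.68×10^-8)(3240)/(2.160e-04) = 0.402 Ω
R_total = R_1 + R_2 + R_3 = 0.495 Ω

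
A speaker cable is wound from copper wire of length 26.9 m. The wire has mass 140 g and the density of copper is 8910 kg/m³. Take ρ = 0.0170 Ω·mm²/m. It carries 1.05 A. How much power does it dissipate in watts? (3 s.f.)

ρ = 0.0170 Ω·mm²/m = 1.70×10^-8 Ω·m
A = m/(density·L) = 0.14/(8910×26.9) = 5.8411e-07 m²
R = ρL/A = (1.70×10^-8)(26.9)/(5.8411e-07) = 0.7829 Ω
P = I²R = (1.05)² × 0.7829 = 0.863 W

0.863 W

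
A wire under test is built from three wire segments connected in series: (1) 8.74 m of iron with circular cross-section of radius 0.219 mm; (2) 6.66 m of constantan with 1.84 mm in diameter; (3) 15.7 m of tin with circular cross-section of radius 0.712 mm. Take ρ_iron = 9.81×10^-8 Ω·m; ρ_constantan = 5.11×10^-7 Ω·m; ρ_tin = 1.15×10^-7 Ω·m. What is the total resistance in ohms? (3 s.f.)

8.10 Ω

Seg 1: A = πr² = π(2.1900e-04 m)² = 1.507e-07 m²
R_1 = (9.81×10^-8)(8.74)/(1.507e-07) = 5.69 Ω
Seg 2: A = π(d/2)² = π(9.2000e-04 m)² = 2.659e-06 m²
R_2 = (5.11×10^-7)(6.66)/(2.659e-06) = 1.28 Ω
Seg 3: A = πr² = π(7.1200e-04 m)² = 1.593e-06 m²
R_3 = (1.15×10^-7)(15.7)/(1.593e-06) = 1.134 Ω
R_total = R_1 + R_2 + R_3 = 8.10 Ω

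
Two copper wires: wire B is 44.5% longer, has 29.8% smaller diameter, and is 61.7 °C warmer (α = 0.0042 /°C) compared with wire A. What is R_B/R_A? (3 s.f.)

R ∝ ρL/d² with ρ ∝ (1+αΔT), so R_B/R_A = (1 + 44.5/100) × (1 − 29.8/100)⁻² × (1 + 0.0042×61.7)
= 1.445 × 2.029 × 1.259 = 3.69

3.69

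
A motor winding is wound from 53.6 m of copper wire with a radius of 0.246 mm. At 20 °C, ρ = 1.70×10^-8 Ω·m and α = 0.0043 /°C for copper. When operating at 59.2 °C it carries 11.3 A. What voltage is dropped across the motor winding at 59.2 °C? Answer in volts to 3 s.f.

63.3 V

A = πr² = π(2.4600e-04 m)² = 1.901e-07 m²
R₍20₎ = ρL/A = (1.70×10^-8)(53.6)/(1.901e-07) = 4.793 Ω
R₍59.2₎ = R₍20₎(1 + αΔT) = 4.793 × (1 + 0.0043×39.2) = 5.601 Ω
V = IR = 11.3 × 5.601 = 63.3 V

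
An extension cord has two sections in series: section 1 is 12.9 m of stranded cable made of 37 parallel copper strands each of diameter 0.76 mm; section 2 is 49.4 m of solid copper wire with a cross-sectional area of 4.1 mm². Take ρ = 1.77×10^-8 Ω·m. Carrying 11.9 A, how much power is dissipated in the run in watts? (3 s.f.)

Section 1: A_strand = π(3.8000e-04)² = 4.536e-07 m²; R₁ = ρL/(N·A_s) = (1.77×10^-8)(12.9)/(37×4.536e-07) = 0.0136 Ω
Section 2: A = 4.1 mm² = 4.100e-06 m²
R₂ = (1.77×10^-8)(49.4)/(4.100e-06) = 0.2133 Ω
R = R₁ + R₂ = 0.2269 Ω
P = I²R = (11.9)² × 0.2269 = 32.1 W

32.1 W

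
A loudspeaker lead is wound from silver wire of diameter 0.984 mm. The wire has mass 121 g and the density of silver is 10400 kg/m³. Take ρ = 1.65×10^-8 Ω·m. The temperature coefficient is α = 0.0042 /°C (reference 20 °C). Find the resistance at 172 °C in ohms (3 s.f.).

A = π(d/2)² = π(4.9200e-04 m)² = 7.6047e-07 m²
L = m/(density·A) = 0.121/(10400×7.6047e-07) = 15.3 m
R = ρL/A = (1.65×10^-8)(15.3)/(7.6047e-07) = 0.332 Ω
R(172 °C) = 0.332 × (1 + 0.0042×152) = 0.544 Ω

0.544 Ω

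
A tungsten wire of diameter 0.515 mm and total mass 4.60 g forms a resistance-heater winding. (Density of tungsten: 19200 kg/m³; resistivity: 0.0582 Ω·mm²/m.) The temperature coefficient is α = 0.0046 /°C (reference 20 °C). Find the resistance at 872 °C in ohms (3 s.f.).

ρ = 0.0582 Ω·mm²/m = 5.82×10^-8 Ω·m
A = π(d/2)² = π(2.5750e-04 m)² = 2.0831e-07 m²
L = m/(density·A) = 0.0046/(19200×2.0831e-07) = 1.15 m
R = ρL/A = (5.82×10^-8)(1.15)/(2.0831e-07) = 0.3213 Ω
R(872 °C) = 0.3213 × (1 + 0.0046×852) = 1.58 Ω

1.58 Ω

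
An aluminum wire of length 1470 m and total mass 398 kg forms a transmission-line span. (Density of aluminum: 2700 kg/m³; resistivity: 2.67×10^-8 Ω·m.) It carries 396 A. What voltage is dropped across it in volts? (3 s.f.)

155 V

A = m/(density·L) = 398/(2700×1470) = 1.0028e-04 m²
R = ρL/A = (2.67×10^-8)(1470)/(1.0028e-04) = 0.3914 Ω
V = IR = 396 × 0.3914 = 155 V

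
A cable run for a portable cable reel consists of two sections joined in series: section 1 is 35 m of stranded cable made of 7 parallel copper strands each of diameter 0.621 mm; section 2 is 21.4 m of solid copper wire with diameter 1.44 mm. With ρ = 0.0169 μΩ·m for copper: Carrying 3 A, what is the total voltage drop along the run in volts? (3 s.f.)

1.50 V

ρ = 0.0169 μΩ·m = 1.69×10^-8 Ω·m
Section 1: A_strand = π(3.1050e-04)² = 3.029e-07 m²; R₁ = ρL/(N·A_s) = (1.69×10^-8)(35)/(7×3.029e-07) = 0.279 Ω
Section 2: A = π(d/2)² = π(7.2000e-04 m)² = 1.629e-06 m²
R₂ = (1.69×10^-8)(21.4)/(1.629e-06) = 0.2221 Ω
R = R₁ + R₂ = 0.5011 Ω
V = IR = 3 × 0.5011 = 1.50 V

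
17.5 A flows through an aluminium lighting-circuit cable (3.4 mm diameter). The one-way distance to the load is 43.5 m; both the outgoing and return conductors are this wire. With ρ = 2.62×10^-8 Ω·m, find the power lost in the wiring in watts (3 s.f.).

76.9 W

A = π(d/2)² = π(1.7000e-03 m)² = 9.079e-06 m²
Total conductor length (both ways) L = 2 × 43.5 = 87 m
R = ρL/A = (2.62×10^-8)(87)/(9.079e-06) = 0.2511 Ω
P = I²R = (17.5)² × 0.2511 = 76.9 W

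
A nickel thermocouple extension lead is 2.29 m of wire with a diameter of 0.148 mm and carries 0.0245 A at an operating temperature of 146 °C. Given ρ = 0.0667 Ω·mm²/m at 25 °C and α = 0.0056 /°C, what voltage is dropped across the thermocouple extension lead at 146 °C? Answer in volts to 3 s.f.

0.365 V

ρ = 0.0667 Ω·mm²/m = 6.67×10^-8 Ω·m
A = π(d/2)² = π(7.4000e-05 m)² = 1.720e-08 m²
R₍25₎ = ρL/A = (6.67×10^-8)(2.29)/(1.720e-08) = 8.879 Ω
R₍146₎ = R₍25₎(1 + αΔT) = 8.879 × (1 + 0.0056×121) = 14.89 Ω
V = IR = 0.0245 × 14.89 = 0.365 V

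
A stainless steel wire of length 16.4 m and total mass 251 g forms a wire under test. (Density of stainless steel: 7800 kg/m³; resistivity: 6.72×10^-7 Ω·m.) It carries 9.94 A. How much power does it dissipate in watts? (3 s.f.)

555 W

A = m/(density·L) = 0.251/(7800×16.4) = 1.9622e-06 m²
R = ρL/A = (6.72×10^-7)(16.4)/(1.9622e-06) = 5.617 Ω
P = I²R = (9.94)² × 5.617 = 555 W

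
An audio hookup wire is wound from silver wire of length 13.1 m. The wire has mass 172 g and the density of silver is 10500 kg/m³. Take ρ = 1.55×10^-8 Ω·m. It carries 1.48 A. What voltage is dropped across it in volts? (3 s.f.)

A = m/(density·L) = 0.172/(10500×13.1) = 1.2505e-06 m²
R = ρL/A = (1.55×10^-8)(13.1)/(1.2505e-06) = 0.1624 Ω
V = IR = 1.48 × 0.1624 = 0.240 V

0.240 V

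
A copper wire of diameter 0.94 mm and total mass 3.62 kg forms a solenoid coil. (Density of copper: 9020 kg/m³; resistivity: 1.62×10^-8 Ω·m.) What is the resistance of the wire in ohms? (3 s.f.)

13.5 Ω

A = π(d/2)² = π(4.7000e-04 m)² = 6.9398e-07 m²
L = m/(density·A) = 3.62/(9020×6.9398e-07) = 578.3 m
R = ρL/A = (1.62×10^-8)(578.3)/(6.9398e-07) = 13.5 Ω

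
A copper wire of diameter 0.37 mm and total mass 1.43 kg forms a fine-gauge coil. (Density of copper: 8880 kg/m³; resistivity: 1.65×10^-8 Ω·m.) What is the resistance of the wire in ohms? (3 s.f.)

A = π(d/2)² = π(1.8500e-04 m)² = 1.0752e-07 m²
L = m/(density·A) = 1.43/(8880×1.0752e-07) = 1498 m
R = ρL/A = (1.65×10^-8)(1498)/(1.0752e-07) = 230 Ω

230 Ω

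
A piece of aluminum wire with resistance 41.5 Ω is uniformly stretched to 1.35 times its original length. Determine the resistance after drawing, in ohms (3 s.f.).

75.6 Ω

Volume constant ⇒ A' = A/k with k = 1.35. R' = ρ(kL)/(A/k) = k²R.
R' = 1.823 × 41.5 = 75.6 Ω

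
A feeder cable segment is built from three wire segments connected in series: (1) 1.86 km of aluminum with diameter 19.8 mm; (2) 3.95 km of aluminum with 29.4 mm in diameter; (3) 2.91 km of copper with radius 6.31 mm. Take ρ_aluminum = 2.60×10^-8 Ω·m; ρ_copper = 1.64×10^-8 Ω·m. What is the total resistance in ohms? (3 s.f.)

Seg 1: A = π(d/2)² = π(9.9000e-03 m)² = 3.079e-04 m²
R_1 = (2.60×10^-8)(1860)/(3.079e-04) = 0.1571 Ω
Seg 2: A = π(d/2)² = π(1.4700e-02 m)² = 6.789e-04 m²
R_2 = (2.60×10^-8)(3950)/(6.789e-04) = 0.1513 Ω
Seg 3: A = πr² = π(6.3100e-03 m)² = 1.251e-04 m²
R_3 = (1.64×10^-8)(2910)/(1.251e-04) = 0.3815 Ω
R_total = R_1 + R_2 + R_3 = 0.690 Ω

0.690 Ω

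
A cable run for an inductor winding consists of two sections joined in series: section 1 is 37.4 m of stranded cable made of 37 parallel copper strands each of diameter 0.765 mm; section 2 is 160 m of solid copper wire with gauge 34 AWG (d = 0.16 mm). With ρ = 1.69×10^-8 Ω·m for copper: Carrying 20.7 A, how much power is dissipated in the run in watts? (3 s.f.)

57600 W

Section 1: A_strand = π(3.8250e-04)² = 4.596e-07 m²; R₁ = ρL/(N·A_s) = (1.69×10^-8)(37.4)/(37×4.596e-07) = 0.03717 Ω
Section 2: A = π(0.16/2 mm)² = π(8.0000e-05 m)² = 2.011e-08 m²
R₂ = (1.69×10^-8)(160)/(2.011e-08) = 134.5 Ω
R = R₁ + R₂ = 134.5 Ω
P = I²R = (20.7)² × 134.5 = 57600 W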